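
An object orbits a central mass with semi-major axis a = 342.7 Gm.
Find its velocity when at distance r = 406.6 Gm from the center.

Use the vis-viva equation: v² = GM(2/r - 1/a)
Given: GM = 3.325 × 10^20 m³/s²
a = 342.7 Gm = 3.427 × 10^11 m
r = 406.6 Gm = 4.066 × 10^11 m
GM = 3.325 × 10^20 m³/s²
2/r − 1/a = 4.91884 × 10^-12 − 2.918 × 10^-12 = 2.00084 × 10^-12 m⁻¹
v² = GM (2/r − 1/a) = 6.65278 × 10^8 m²/s²
v = 25793 m/s ≈ 25.79 km/s

Final answer: 25.79 km/s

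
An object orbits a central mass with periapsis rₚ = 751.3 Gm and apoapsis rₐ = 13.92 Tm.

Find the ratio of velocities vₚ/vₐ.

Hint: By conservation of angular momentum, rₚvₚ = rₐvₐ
rₚ = 751.3 Gm = 7.513 × 10^11 m
rₐ = 13.92 Tm = 1.392 × 10^13 m
rₚvₚ = rₐvₐ  ⇒  vₚ/vₐ = rₐ/rₚ
vₚ/vₐ = (1.392 × 10^13) / (7.513 × 10^11) = 18.5279

Final answer: vₚ/vₐ = 18.53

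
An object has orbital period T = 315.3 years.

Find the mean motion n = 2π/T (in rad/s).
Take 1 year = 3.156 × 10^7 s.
T = 315.3 years = 9.95087 × 10^9 s
n = 2π / (9.95087 × 10^9 s) = 6.31421 × 10^-10 rad/s ≈ 6.314 × 10^-10 rad/s

Final answer: n = 6.314 × 10^-10 rad/s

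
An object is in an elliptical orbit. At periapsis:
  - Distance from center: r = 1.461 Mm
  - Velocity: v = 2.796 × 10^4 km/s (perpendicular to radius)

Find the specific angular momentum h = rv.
r = 1.461 Mm = 1.461 × 10^6 m
v = 2.796 × 10^4 km/s = 2.796 × 10^7 m/s
h = rv = 1.461 × 10^6 × 2.796 × 10^7 = 4.08496 × 10^13 m²/s ≈ 4.085 × 10^13 m²/s

Final answer: h = 4.085 × 10^13 m²/s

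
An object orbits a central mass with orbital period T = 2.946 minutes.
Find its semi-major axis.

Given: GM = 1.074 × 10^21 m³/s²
T = 2.946 minutes = 176.76 s
GM = 1.074 × 10^21 m³/s²
Kepler's third law: a³ = GM T² / (4π²)
T² = 31244.1 s²
a³ = (1.074 × 10^21) × 31244.1 / (4π²) = 8.49987 × 10^23 m³
a = (a³)^(1/3) = 9.47264 × 10^7 m ≈ 9.473 × 10^7 m

Final answer: 9.473 × 10^7 m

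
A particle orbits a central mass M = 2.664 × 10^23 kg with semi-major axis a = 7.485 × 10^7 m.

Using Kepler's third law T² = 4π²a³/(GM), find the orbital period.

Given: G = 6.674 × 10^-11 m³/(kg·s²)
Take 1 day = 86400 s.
M = 2.664 × 10^23 kg
GM = G × M = 6.674 × 10^-11 × 2.664 × 10^23 = 1.77795 × 10^13 m³/s²
a = 7.485 × 10^7 m
a³ = 4.19349 × 10^23 m³
T = 2π √(a³/GM) = 2π √((4.19349 × 10^23) / (1.77795 × 10^13)) = 2π × 153577 s
T = 964956 s ≈ 11.17 days

Final answer: 11.17 days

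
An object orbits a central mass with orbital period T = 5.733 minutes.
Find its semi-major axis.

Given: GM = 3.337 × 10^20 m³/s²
T = 5.733 minutes = 343.98 s
GM = 3.337 × 10^20 m³/s²
Kepler's third law: a³ = GM T² / (4π²)
T² = 118322 s²
a³ = (3.337 × 10^20) × 118322 / (4π²) = 1.00014 × 10^24 m³
a = (a³)^(1/3) = 1.00005 × 10^8 m ≈ 100 Mm

Final answer: 100 Mm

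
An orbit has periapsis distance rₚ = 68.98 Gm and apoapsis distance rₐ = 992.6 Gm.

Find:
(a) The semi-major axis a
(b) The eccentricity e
rₚ = 68.98 Gm = 6.898 × 10^10 m
rₐ = 992.6 Gm = 9.926 × 10^11 m
(a) a = (rₚ + rₐ)/2 = 5.3079 × 10^11 m ≈ 530.8 Gm
(b) e = (rₐ − rₚ)/(rₐ + rₚ) = (9.2362 × 10^11) / (1.06158 × 10^12) = 0.870043

Final answer:
(a) a = 530.8 Gm
(b) e = 0.87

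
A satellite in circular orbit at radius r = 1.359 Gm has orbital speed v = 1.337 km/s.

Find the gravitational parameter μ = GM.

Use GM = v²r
r = 1.359 Gm = 1.359 × 10^9 m
v = 1.337 km/s = 1337 m/s
v² = 1.78757 × 10^6 m²/s²
GM = v²r = 1.78757 × 10^6 × 1.359 × 10^9 = 2.42931 × 10^15 m³/s²
GM ≈ 2.429 × 10^15 m³/s²

Final answer: GM = 2.429 × 10^15 m³/s²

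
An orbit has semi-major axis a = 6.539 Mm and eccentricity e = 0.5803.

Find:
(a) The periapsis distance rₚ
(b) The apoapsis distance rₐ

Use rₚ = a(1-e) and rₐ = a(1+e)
a = 6.539 Mm = 6.539 × 10^6 m
e = 0.5803:  1 − e = 0.4197,  1 + e = 1.5803
(a) rₚ = a(1 − e) = 6.539 × 10^6 m × 0.4197 = 2.74442 × 10^6 m ≈ 2.744 Mm
(b) rₐ = a(1 + e) = 6.539 × 10^6 m × 1.5803 = 1.03336 × 10^7 m ≈ 10.33 Mm

Final answer:
(a) rₚ = 2.744 Mm
(b) rₐ = 10.33 Mm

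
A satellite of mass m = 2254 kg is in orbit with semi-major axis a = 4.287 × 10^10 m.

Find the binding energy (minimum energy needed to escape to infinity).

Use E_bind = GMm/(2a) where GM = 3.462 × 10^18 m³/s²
a = 4.287 × 10^10 m
GM = 3.462 × 10^18 m³/s²
m = 2254 kg
GMm = 3.462 × 10^18 × 2254 = 7.80335 × 10^21 m³·kg/s²
2a = 8.574 × 10^10 m
E_bind = GMm/(2a) = 9.10118 × 10^10 J ≈ 91.01 GJ

Final answer: 91.01 GJ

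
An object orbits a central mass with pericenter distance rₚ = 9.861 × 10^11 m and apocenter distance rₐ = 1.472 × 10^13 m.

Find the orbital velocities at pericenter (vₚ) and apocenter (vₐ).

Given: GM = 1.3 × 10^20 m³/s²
rₚ = 9.861 × 10^11 m
rₐ = 1.472 × 10^13 m
GM = 1.3 × 10^20 m³/s²
a = (rₚ + rₐ)/2 = 7.85305 × 10^12 m
Vis-viva: v² = GM (2/r − 1/a)
vₚ² = 1.3 × 10^20 × (2.02819 × 10^-12 − 1.27339 × 10^-13) = 2.47111 × 10^8 m²/s²
vₚ = 15719.8 m/s ≈ 15.72 km/s
vₐ² = 1.3 × 10^20 × (1.3587 × 10^-13 − 1.27339 × 10^-13) = 1.10897 × 10^6 m²/s²
vₐ = 1053.07 m/s ≈ 1.053 km/s

Final answer: vₚ = 15.72 km/s, vₐ = 1.053 km/s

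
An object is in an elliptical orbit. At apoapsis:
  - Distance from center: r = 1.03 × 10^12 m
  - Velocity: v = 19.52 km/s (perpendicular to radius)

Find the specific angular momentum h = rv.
r = 1.03 × 10^12 m
v = 19.52 km/s = 19520 m/s
h = rv = 1.03 × 10^12 × 19520 = 2.01056 × 10^16 m²/s ≈ 2.011 × 10^16 m²/s

Final answer: h = 2.011 × 10^16 m²/s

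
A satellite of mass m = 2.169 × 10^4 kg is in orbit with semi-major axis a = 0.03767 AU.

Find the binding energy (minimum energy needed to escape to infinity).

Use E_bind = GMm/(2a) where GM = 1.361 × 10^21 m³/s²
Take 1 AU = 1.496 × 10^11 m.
a = 0.03767 AU = 5.63543 × 10^9 m
GM = 1.361 × 10^21 m³/s²
m = 2.169 × 10^4 kg
GMm = 1.361 × 10^21 × 21690 = 2.95201 × 10^25 m³·kg/s²
2a = 1.12709 × 10^10 m
E_bind = GMm/(2a) = 2.61915 × 10^15 J ≈ 2.619 PJ

Final answer: 2.619 PJ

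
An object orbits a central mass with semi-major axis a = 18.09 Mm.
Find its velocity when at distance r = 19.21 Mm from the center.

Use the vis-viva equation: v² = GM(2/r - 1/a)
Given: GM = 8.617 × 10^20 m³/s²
a = 18.09 Mm = 1.809 × 10^7 m
r = 19.21 Mm = 1.921 × 10^7 m
GM = 8.617 × 10^20 m³/s²
2/r − 1/a = 1.04112 × 10^-7 − 5.52792 × 10^-8 = 4.88333 × 10^-8 m⁻¹
v² = GM (2/r − 1/a) = 4.20796 × 10^13 m²/s²
v = 6.48688 × 10^6 m/s ≈ 6487 km/s

Final answer: 6487 km/s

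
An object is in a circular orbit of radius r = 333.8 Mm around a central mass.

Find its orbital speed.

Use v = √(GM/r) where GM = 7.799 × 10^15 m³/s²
r = 333.8 Mm = 3.338 × 10^8 m
GM = 7.799 × 10^15 m³/s²
GM/r = (7.799 × 10^15) / (3.338 × 10^8) = 2.33643 × 10^7 m²/s²
v = √(GM/r) = 4833.66 m/s ≈ 4.834 km/s

Final answer: 4.834 km/s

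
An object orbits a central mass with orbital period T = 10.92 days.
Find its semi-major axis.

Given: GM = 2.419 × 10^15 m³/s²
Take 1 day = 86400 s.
T = 10.92 days = 943488 s
GM = 2.419 × 10^15 m³/s²
Kepler's third law: a³ = GM T² / (4π²)
T² = 8.9017 × 10^11 s²
a³ = (2.419 × 10^15) × (8.9017 × 10^11) / (4π²) = 5.45442 × 10^25 m³
a = (a³)^(1/3) = 3.79242 × 10^8 m ≈ 379.2 Mm

Final answer: 379.2 Mm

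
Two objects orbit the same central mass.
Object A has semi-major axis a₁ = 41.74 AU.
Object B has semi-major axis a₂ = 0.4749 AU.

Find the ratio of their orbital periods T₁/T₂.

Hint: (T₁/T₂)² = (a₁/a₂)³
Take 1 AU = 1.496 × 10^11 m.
a₁ = 41.74 AU = 6.2443 × 10^12 m
a₂ = 0.4749 AU = 7.1045 × 10^10 m
a₁/a₂ = 87.8922
T₁/T₂ = (a₁/a₂)^(3/2) = (87.8922)^1.5 = 823.997

Final answer: T₁/T₂ = 824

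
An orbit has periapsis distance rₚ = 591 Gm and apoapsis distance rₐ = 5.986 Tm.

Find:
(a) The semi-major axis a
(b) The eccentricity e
rₚ = 591 Gm = 5.91 × 10^11 m
rₐ = 5.986 Tm = 5.986 × 10^12 m
(a) a = (rₚ + rₐ)/2 = 3.2885 × 10^12 m ≈ 3.288 Tm
(b) e = (rₐ − rₚ)/(rₐ + rₚ) = (5.395 × 10^12) / (6.577 × 10^12) = 0.820283

Final answer:
(a) a = 3.288 Tm
(b) e = 0.8203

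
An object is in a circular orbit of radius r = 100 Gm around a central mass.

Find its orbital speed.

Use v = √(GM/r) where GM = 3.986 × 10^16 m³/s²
r = 100 Gm = 1 × 10^11 m
GM = 3.986 × 10^16 m³/s²
GM/r = (3.986 × 10^16) / (1 × 10^11) = 398600 m²/s²
v = √(GM/r) = 631.348 m/s ≈ 631.3 m/s

Final answer: 631.3 m/s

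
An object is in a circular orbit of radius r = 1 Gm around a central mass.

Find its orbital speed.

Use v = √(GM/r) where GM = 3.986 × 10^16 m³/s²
r = 1 Gm = 1 × 10^9 m
GM = 3.986 × 10^16 m³/s²
GM/r = (3.986 × 10^16) / (1 × 10^9) = 3.986 × 10^7 m²/s²
v = √(GM/r) = 6313.48 m/s ≈ 6.313 km/s

Final answer: 6.313 km/s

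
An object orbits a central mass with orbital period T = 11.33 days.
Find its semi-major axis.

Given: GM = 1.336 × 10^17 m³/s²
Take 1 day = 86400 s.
T = 11.33 days = 978912 s
GM = 1.336 × 10^17 m³/s²
Kepler's third law: a³ = GM T² / (4π²)
T² = 9.58269 × 10^11 s²
a³ = (1.336 × 10^17) × (9.58269 × 10^11) / (4π²) = 3.2429 × 10^27 m³
a = (a³)^(1/3) = 1.48017 × 10^9 m ≈ 1.48 × 10^9 m

Final answer: 1.48 × 10^9 m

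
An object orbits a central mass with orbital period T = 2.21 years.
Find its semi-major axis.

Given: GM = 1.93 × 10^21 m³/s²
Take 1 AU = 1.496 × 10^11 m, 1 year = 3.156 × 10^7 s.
T = 2.21 years = 6.97476 × 10^7 s
GM = 1.93 × 10^21 m³/s²
Kepler's third law: a³ = GM T² / (4π²)
T² = 4.86473 × 10^15 s²
a³ = (1.93 × 10^21) × (4.86473 × 10^15) / (4π²) = 2.37824 × 10^35 m³
a = (a³)^(1/3) = 6.19563 × 10^11 m ≈ 4.141 AU

Final answer: 4.141 AU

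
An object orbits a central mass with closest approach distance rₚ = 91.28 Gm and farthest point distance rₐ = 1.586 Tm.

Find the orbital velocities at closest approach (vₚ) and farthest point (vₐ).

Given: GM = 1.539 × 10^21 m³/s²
rₚ = 91.28 Gm = 9.128 × 10^10 m
rₐ = 1.586 Tm = 1.586 × 10^12 m
GM = 1.539 × 10^21 m³/s²
a = (rₚ + rₐ)/2 = 8.3864 × 10^11 m
Vis-viva: v² = GM (2/r − 1/a)
vₚ² = 1.539 × 10^21 × (2.19106 × 10^-11 − 1.19241 × 10^-12) = 3.18853 × 10^10 m²/s²
vₚ = 178565 m/s ≈ 178.6 km/s
vₐ² = 1.539 × 10^21 × (1.26103 × 10^-12 − 1.19241 × 10^-12) = 1.05617 × 10^8 m²/s²
vₐ = 10277 m/s ≈ 10.28 km/s

Final answer: vₚ = 178.6 km/s, vₐ = 10.28 km/s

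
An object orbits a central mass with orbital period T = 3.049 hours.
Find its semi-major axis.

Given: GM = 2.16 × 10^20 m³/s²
T = 3.049 hours = 10976.4 s
GM = 2.16 × 10^20 m³/s²
Kepler's third law: a³ = GM T² / (4π²)
T² = 1.20481 × 10^8 s²
a³ = (2.16 × 10^20) × (1.20481 × 10^8) / (4π²) = 6.59195 × 10^26 m³
a = (a³)^(1/3) = 8.70305 × 10^8 m ≈ 870.3 Mm

Final answer: 870.3 Mm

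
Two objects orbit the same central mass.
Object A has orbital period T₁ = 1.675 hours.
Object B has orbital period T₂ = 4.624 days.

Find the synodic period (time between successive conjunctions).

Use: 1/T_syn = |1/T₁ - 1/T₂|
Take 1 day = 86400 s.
T₁ = 1.675 hours = 6030 s
T₂ = 4.624 days = 399514 s
1/T₁ = 0.000165837 s⁻¹
1/T₂ = 2.50304 × 10^-6 s⁻¹
|1/T₁ − 1/T₂| = 0.000163334 s⁻¹
T_syn = 1 / |1/T₁ − 1/T₂| = 6122.41 s ≈ 1.701 hours

Final answer: T_syn = 1.701 hours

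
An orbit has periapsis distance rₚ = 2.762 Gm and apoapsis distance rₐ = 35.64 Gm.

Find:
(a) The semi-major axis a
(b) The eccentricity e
rₚ = 2.762 Gm = 2.762 × 10^9 m
rₐ = 35.64 Gm = 3.564 × 10^10 m
(a) a = (rₚ + rₐ)/2 = 1.9201 × 10^10 m ≈ 19.2 Gm
(b) e = (rₐ − rₚ)/(rₐ + rₚ) = (3.2878 × 10^10) / (3.8402 × 10^10) = 0.856153

Final answer:
(a) a = 19.2 Gm
(b) e = 0.8562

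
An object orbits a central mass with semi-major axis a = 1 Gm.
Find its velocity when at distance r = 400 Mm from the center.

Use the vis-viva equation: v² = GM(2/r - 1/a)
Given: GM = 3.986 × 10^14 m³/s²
a = 1 Gm = 1 × 10^9 m
r = 400 Mm = 4 × 10^8 m
GM = 3.986 × 10^14 m³/s²
2/r − 1/a = 5 × 10^-9 − 1 × 10^-9 = 4 × 10^-9 m⁻¹
v² = GM (2/r − 1/a) = 1.5944 × 10^6 m²/s²
v = 1262.7 m/s ≈ 1.263 km/s

Final answer: 1.263 km/s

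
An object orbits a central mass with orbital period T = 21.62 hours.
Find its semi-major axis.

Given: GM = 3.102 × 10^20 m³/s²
T = 21.62 hours = 77832 s
GM = 3.102 × 10^20 m³/s²
Kepler's third law: a³ = GM T² / (4π²)
T² = 6.05782 × 10^9 s²
a³ = (3.102 × 10^20) × (6.05782 × 10^9) / (4π²) = 4.75991 × 10^28 m³
a = (a³)^(1/3) = 3.62409 × 10^9 m ≈ 3.624 Gm

Final answer: 3.624 Gm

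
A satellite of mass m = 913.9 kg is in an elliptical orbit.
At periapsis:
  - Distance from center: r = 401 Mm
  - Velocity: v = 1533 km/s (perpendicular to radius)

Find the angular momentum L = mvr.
r = 401 Mm = 4.01 × 10^8 m
v = 1533 km/s = 1.533 × 10^6 m/s
vr = 1.533 × 10^6 × 4.01 × 10^8 = 6.14733 × 10^14 m²/s
L = m × vr = 913.9 × 6.14733 × 10^14 = 5.61804 × 10^17 kg·m²/s ≈ 5.618 × 10^17 kg·m²/s

Final answer: L = 5.618 × 10^17 kg·m²/s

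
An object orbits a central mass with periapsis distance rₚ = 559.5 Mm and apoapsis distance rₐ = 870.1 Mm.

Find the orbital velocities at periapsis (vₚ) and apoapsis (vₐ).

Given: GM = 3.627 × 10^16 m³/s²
rₚ = 559.5 Mm = 5.595 × 10^8 m
rₐ = 870.1 Mm = 8.701 × 10^8 m
GM = 3.627 × 10^16 m³/s²
a = (rₚ + rₐ)/2 = 7.148 × 10^8 m
Vis-viva: v² = GM (2/r − 1/a)
vₚ² = 3.627 × 10^16 × (3.57462 × 10^-9 − 1.39899 × 10^-9) = 7.891 × 10^7 m²/s²
vₚ = 8883.13 m/s ≈ 8.883 km/s
vₐ² = 3.627 × 10^16 × (2.29859 × 10^-9 − 1.39899 × 10^-9) = 3.26283 × 10^7 m²/s²
vₐ = 5712.12 m/s ≈ 5.712 km/s

Final answer: vₚ = 8.883 km/s, vₐ = 5.712 km/s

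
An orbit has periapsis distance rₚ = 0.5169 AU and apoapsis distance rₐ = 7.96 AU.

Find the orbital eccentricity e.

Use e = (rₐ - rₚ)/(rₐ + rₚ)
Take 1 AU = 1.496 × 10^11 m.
rₚ = 0.5169 AU = 7.73282 × 10^10 m
rₐ = 7.96 AU = 1.19082 × 10^12 m
rₐ − rₚ = 1.11349 × 10^12 m
rₐ + rₚ = 1.26814 × 10^12 m
e = (rₐ − rₚ)/(rₐ + rₚ) = 0.878045

Final answer: e = 0.878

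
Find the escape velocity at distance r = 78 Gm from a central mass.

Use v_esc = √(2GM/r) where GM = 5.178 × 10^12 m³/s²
r = 78 Gm = 7.8 × 10^10 m
GM = 5.178 × 10^12 m³/s²
2GM/r = 2 × (5.178 × 10^12) / (7.8 × 10^10) = 132.769 m²/s²
v_esc = √(2GM/r) = 11.5226 m/s ≈ 11.52 m/s

Final answer: 11.52 m/s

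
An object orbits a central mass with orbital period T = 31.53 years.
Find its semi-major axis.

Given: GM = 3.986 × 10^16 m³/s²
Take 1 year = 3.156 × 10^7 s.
T = 31.53 years = 9.95087 × 10^8 s
GM = 3.986 × 10^16 m³/s²
Kepler's third law: a³ = GM T² / (4π²)
T² = 9.90198 × 10^17 s²
a³ = (3.986 × 10^16) × (9.90198 × 10^17) / (4π²) = 9.99769 × 10^32 m³
a = (a³)^(1/3) = 9.99923 × 10^10 m ≈ 99.99 Gm

Final answer: 99.99 Gm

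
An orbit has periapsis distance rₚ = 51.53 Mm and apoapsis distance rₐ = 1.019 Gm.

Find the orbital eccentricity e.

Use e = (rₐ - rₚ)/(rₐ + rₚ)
rₚ = 51.53 Mm = 5.153 × 10^7 m
rₐ = 1.019 Gm = 1.019 × 10^9 m
rₐ − rₚ = 9.6747 × 10^8 m
rₐ + rₚ = 1.07053 × 10^9 m
e = (rₐ − rₚ)/(rₐ + rₚ) = 0.90373

Final answer: e = 0.9037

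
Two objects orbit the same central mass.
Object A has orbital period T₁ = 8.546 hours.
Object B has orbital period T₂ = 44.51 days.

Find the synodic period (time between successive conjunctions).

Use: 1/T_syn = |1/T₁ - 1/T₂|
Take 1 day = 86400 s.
T₁ = 8.546 hours = 30765.6 s
T₂ = 44.51 days = 3.84566 × 10^6 s
1/T₁ = 3.25038 × 10^-5 s⁻¹
1/T₂ = 2.60033 × 10^-7 s⁻¹
|1/T₁ − 1/T₂| = 3.22438 × 10^-5 s⁻¹
T_syn = 1 / |1/T₁ − 1/T₂| = 31013.7 s ≈ 8.615 hours

Final answer: T_syn = 8.615 hours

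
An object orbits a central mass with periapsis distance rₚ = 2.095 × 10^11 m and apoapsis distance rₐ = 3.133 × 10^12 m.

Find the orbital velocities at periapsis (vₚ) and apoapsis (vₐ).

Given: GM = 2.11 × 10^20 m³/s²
rₚ = 2.095 × 10^11 m
rₐ = 3.133 × 10^12 m
GM = 2.11 × 10^20 m³/s²
a = (rₚ + rₐ)/2 = 1.67125 × 10^12 m
Vis-viva: v² = GM (2/r − 1/a)
vₚ² = 2.11 × 10^20 × (9.54654 × 10^-12 − 5.98355 × 10^-13) = 1.88807 × 10^9 m²/s²
vₚ = 43451.9 m/s ≈ 43.45 km/s
vₐ² = 2.11 × 10^20 × (6.38366 × 10^-13 − 5.98355 × 10^-13) = 8.44238 × 10^6 m²/s²
vₐ = 2905.58 m/s ≈ 2.906 km/s

Final answer: vₚ = 43.45 km/s, vₐ = 2.906 km/s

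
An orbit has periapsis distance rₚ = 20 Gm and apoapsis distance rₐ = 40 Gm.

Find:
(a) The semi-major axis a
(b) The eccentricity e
rₚ = 20 Gm = 2 × 10^10 m
rₐ = 40 Gm = 4 × 10^10 m
(a) a = (rₚ + rₐ)/2 = 3 × 10^10 m ≈ 30 Gm
(b) e = (rₐ − rₚ)/(rₐ + rₚ) = (2 × 10^10) / (6 × 10^10) = 0.333333

Final answer:
(a) a = 30 Gm
(b) e = 0.3333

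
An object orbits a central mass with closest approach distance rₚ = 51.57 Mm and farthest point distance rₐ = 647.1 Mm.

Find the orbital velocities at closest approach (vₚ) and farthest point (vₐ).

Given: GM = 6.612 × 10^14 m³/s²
rₚ = 51.57 Mm = 5.157 × 10^7 m
rₐ = 647.1 Mm = 6.471 × 10^8 m
GM = 6.612 × 10^14 m³/s²
a = (rₚ + rₐ)/2 = 3.49335 × 10^8 m
Vis-viva: v² = GM (2/r − 1/a)
vₚ² = 6.612 × 10^14 × (3.87822 × 10^-8 − 2.86258 × 10^-9) = 2.37501 × 10^7 m²/s²
vₚ = 4873.41 m/s ≈ 4.873 km/s
vₐ² = 6.612 × 10^14 × (3.09071 × 10^-9 − 2.86258 × 10^-9) = 150840 m²/s²
vₐ = 388.381 m/s ≈ 388.4 m/s

Final answer: vₚ = 4.873 km/s, vₐ = 388.4 m/s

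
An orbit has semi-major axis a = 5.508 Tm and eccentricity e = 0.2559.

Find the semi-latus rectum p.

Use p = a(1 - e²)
a = 5.508 Tm = 5.508 × 10^12 m
e = 0.2559,  e² = 0.0654848,  1 − e² = 0.934515
p = a(1 − e²) = 5.508 × 10^12 m × 0.934515 = 5.14731 × 10^12 m ≈ 5.147 Tm

Final answer: p = 5.147 Tm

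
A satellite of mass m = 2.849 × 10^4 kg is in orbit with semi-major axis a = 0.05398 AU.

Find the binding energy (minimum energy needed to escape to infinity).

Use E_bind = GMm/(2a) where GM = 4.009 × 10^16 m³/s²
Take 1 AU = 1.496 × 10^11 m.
a = 0.05398 AU = 8.07541 × 10^9 m
GM = 4.009 × 10^16 m³/s²
m = 2.849 × 10^4 kg
GMm = 4.009 × 10^16 × 28490 = 1.14216 × 10^21 m³·kg/s²
2a = 1.61508 × 10^10 m
E_bind = GMm/(2a) = 7.07187 × 10^10 J ≈ 70.72 GJ

Final answer: 70.72 GJ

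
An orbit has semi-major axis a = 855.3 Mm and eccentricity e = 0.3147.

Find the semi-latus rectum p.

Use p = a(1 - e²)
a = 855.3 Mm = 8.553 × 10^8 m
e = 0.3147,  e² = 0.0990361,  1 − e² = 0.900964
p = a(1 − e²) = 8.553 × 10^8 m × 0.900964 = 7.70594 × 10^8 m ≈ 770.6 Mm

Final answer: p = 770.6 Mm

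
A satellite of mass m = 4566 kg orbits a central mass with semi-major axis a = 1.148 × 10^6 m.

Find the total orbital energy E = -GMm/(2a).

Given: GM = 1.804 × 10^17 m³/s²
a = 1.148 × 10^6 m
GM = 1.804 × 10^17 m³/s²
2a = 2.296 × 10^6 m
GMm = 1.804 × 10^17 × 4566 = 8.23706 × 10^20 m³·kg/s²
E = −GMm/(2a) = -3.58757 × 10^14 J ≈ -358.8 TJ

Final answer: -358.8 TJ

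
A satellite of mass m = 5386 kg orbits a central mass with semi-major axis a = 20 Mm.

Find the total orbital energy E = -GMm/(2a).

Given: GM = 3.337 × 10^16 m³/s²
a = 20 Mm = 2 × 10^7 m
GM = 3.337 × 10^16 m³/s²
2a = 4 × 10^7 m
GMm = 3.337 × 10^16 × 5386 = 1.79731 × 10^20 m³·kg/s²
E = −GMm/(2a) = -4.49327 × 10^12 J ≈ -4.493 TJ

Final answer: -4.493 TJ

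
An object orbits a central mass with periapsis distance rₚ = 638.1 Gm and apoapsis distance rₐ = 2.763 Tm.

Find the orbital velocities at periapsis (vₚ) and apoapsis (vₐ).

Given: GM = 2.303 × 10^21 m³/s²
rₚ = 638.1 Gm = 6.381 × 10^11 m
rₐ = 2.763 Tm = 2.763 × 10^12 m
GM = 2.303 × 10^21 m³/s²
a = (rₚ + rₐ)/2 = 1.70055 × 10^12 m
Vis-viva: v² = GM (2/r − 1/a)
vₚ² = 2.303 × 10^21 × (3.1343 × 10^-12 − 5.88045 × 10^-13) = 5.86404 × 10^9 m²/s²
vₚ = 76577 m/s ≈ 76.58 km/s
vₐ² = 2.303 × 10^21 × (7.23851 × 10^-13 − 5.88045 × 10^-13) = 3.12761 × 10^8 m²/s²
vₐ = 17685 m/s ≈ 17.69 km/s

Final answer: vₚ = 76.58 km/s, vₐ = 17.69 km/s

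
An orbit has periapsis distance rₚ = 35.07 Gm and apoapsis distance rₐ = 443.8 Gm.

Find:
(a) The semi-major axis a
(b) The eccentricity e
rₚ = 35.07 Gm = 3.507 × 10^10 m
rₐ = 443.8 Gm = 4.438 × 10^11 m
(a) a = (rₚ + rₐ)/2 = 2.39435 × 10^11 m ≈ 239.4 Gm
(b) e = (rₐ − rₚ)/(rₐ + rₚ) = (4.0873 × 10^11) / (4.7887 × 10^11) = 0.85353

Final answer:
(a) a = 239.4 Gm
(b) e = 0.8535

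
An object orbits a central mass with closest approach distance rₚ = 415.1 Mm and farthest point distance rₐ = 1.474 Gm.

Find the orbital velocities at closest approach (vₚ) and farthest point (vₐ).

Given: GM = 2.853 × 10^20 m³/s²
rₚ = 415.1 Mm = 4.151 × 10^8 m
rₐ = 1.474 Gm = 1.474 × 10^9 m
GM = 2.853 × 10^20 m³/s²
a = (rₚ + rₐ)/2 = 9.4455 × 10^8 m
Vis-viva: v² = GM (2/r − 1/a)
vₚ² = 2.853 × 10^20 × (4.81812 × 10^-9 − 1.05871 × 10^-9) = 1.07256 × 10^12 m²/s²
vₚ = 1.03564 × 10^6 m/s ≈ 1036 km/s
vₐ² = 2.853 × 10^20 × (1.35685 × 10^-9 − 1.05871 × 10^-9) = 8.50613 × 10^10 m²/s²
vₐ = 291653 m/s ≈ 291.7 km/s

Final answer: vₚ = 1036 km/s, vₐ = 291.7 km/s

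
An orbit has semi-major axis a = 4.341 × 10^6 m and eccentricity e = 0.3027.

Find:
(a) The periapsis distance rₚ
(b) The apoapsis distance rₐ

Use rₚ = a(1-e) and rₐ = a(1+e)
a = 4.341 × 10^6 m
e = 0.3027:  1 − e = 0.6973,  1 + e = 1.3027
(a) rₚ = a(1 − e) = 4.341 × 10^6 m × 0.6973 = 3.02698 × 10^6 m ≈ 3.027 × 10^6 m
(b) rₐ = a(1 + e) = 4.341 × 10^6 m × 1.3027 = 5.65502 × 10^6 m ≈ 5.655 × 10^6 m

Final answer:
(a) rₚ = 3.027 × 10^6 m
(b) rₐ = 5.655 × 10^6 m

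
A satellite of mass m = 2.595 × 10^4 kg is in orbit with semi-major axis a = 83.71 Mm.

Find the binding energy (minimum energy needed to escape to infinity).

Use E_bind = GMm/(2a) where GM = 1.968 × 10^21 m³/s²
a = 83.71 Mm = 8.371 × 10^7 m
GM = 1.968 × 10^21 m³/s²
m = 2.595 × 10^4 kg
GMm = 1.968 × 10^21 × 25950 = 5.10696 × 10^25 m³·kg/s²
2a = 1.6742 × 10^8 m
E_bind = GMm/(2a) = 3.05039 × 10^17 J ≈ 305 PJ

Final answer: 305 PJ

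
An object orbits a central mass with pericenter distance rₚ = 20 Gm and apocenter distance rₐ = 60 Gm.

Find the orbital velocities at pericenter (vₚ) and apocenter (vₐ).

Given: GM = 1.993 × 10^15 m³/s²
rₚ = 20 Gm = 2 × 10^10 m
rₐ = 60 Gm = 6 × 10^10 m
GM = 1.993 × 10^15 m³/s²
a = (rₚ + rₐ)/2 = 4 × 10^10 m
Vis-viva: v² = GM (2/r − 1/a)
vₚ² = 1.993 × 10^15 × (1 × 10^-10 − 2.5 × 10^-11) = 149475 m²/s²
vₚ = 386.62 m/s ≈ 386.6 m/s
vₐ² = 1.993 × 10^15 × (3.33333 × 10^-11 − 2.5 × 10^-11) = 16608.3 m²/s²
vₐ = 128.873 m/s ≈ 128.9 m/s

Final answer: vₚ = 386.6 m/s, vₐ = 128.9 m/s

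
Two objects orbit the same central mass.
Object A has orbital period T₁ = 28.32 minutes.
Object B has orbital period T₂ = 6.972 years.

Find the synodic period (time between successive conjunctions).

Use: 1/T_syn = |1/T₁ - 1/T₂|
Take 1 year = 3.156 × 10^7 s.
T₁ = 28.32 minutes = 1699.2 s
T₂ = 6.972 years = 2.20036 × 10^8 s
1/T₁ = 0.000588512 s⁻¹
1/T₂ = 4.5447 × 10^-9 s⁻¹
|1/T₁ − 1/T₂| = 0.000588508 s⁻¹
T_syn = 1 / |1/T₁ − 1/T₂| = 1699.21 s ≈ 28.32 minutes

Final answer: T_syn = 28.32 minutes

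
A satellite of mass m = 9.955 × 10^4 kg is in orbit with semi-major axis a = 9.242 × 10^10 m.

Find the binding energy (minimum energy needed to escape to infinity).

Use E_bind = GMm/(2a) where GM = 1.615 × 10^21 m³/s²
a = 9.242 × 10^10 m
GM = 1.615 × 10^21 m³/s²
m = 9.955 × 10^4 kg
GMm = 1.615 × 10^21 × 99550 = 1.60773 × 10^26 m³·kg/s²
2a = 1.8484 × 10^11 m
E_bind = GMm/(2a) = 8.69797 × 10^14 J ≈ 869.8 TJ

Final answer: 869.8 TJ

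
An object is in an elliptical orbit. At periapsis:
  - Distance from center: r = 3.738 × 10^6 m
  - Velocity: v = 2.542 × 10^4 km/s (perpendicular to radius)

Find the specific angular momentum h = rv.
r = 3.738 × 10^6 m
v = 2.542 × 10^4 km/s = 2.542 × 10^7 m/s
h = rv = 3.738 × 10^6 × 2.542 × 10^7 = 9.502 × 10^13 m²/s ≈ 9.502 × 10^13 m²/s

Final answer: h = 9.502 × 10^13 m²/s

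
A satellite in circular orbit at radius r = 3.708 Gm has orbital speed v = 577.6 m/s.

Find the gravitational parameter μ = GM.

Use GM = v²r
r = 3.708 Gm = 3.708 × 10^9 m
v = 577.6 m/s
v² = 333622 m²/s²
GM = v²r = 333622 × 3.708 × 10^9 = 1.23707 × 10^15 m³/s²
GM ≈ 1.237 × 10^15 m³/s²

Final answer: GM = 1.237 × 10^15 m³/s²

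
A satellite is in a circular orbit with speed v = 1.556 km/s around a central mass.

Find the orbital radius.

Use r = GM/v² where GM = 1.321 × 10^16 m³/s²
v = 1.556 km/s = 1556 m/s
GM = 1.321 × 10^16 m³/s²
v² = 2.42114 × 10^6 m²/s²
r = GM/v² = (1.321 × 10^16) / (2.42114 × 10^6) = 5.45612 × 10^9 m ≈ 5.456 × 10^9 m

Final answer: 5.456 × 10^9 m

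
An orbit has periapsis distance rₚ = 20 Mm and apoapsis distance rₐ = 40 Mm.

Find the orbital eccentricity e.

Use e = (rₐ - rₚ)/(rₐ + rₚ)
rₚ = 20 Mm = 2 × 10^7 m
rₐ = 40 Mm = 4 × 10^7 m
rₐ − rₚ = 2 × 10^7 m
rₐ + rₚ = 6 × 10^7 m
e = (rₐ − rₚ)/(rₐ + rₚ) = 0.333333

Final answer: e = 0.3333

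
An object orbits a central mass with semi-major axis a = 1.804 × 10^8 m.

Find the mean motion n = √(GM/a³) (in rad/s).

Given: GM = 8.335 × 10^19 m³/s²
a = 1.804 × 10^8 m
GM = 8.335 × 10^19 m³/s²
a³ = 5.87097 × 10^24 m³
GM/a³ = (8.335 × 10^19) / (5.87097 × 10^24) = 1.4197 × 10^-5 s⁻²
n = √(GM/a³) = 0.00376789 rad/s ≈ 0.003768 rad/s

Final answer: n = 0.003768 rad/s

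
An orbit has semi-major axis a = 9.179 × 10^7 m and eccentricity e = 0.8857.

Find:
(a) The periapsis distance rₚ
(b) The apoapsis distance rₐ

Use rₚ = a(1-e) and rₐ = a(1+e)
a = 9.179 × 10^7 m
e = 0.8857:  1 − e = 0.1143,  1 + e = 1.8857
(a) rₚ = a(1 − e) = 9.179 × 10^7 m × 0.1143 = 1.04916 × 10^7 m ≈ 1.049 × 10^7 m
(b) rₐ = a(1 + e) = 9.179 × 10^7 m × 1.8857 = 1.73088 × 10^8 m ≈ 1.731 × 10^8 m

Final answer:
(a) rₚ = 1.049 × 10^7 m
(b) rₐ = 1.731 × 10^8 m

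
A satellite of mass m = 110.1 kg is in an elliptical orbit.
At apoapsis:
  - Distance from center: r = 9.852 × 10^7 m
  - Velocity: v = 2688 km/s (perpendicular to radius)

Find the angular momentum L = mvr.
r = 9.852 × 10^7 m
v = 2688 km/s = 2.688 × 10^6 m/s
vr = 2.688 × 10^6 × 9.852 × 10^7 = 2.64822 × 10^14 m²/s
L = m × vr = 110.1 × 2.64822 × 10^14 = 2.91569 × 10^16 kg·m²/s ≈ 2.916 × 10^16 kg·m²/s

Final answer: L = 2.916 × 10^16 kg·m²/s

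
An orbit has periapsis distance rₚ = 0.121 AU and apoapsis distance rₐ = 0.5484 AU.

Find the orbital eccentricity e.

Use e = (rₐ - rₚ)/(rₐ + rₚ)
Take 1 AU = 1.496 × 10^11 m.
rₚ = 0.121 AU = 1.81016 × 10^10 m
rₐ = 0.5484 AU = 8.20406 × 10^10 m
rₐ − rₚ = 6.3939 × 10^10 m
rₐ + rₚ = 1.00142 × 10^11 m
e = (rₐ − rₚ)/(rₐ + rₚ) = 0.638482

Final answer: e = 0.6385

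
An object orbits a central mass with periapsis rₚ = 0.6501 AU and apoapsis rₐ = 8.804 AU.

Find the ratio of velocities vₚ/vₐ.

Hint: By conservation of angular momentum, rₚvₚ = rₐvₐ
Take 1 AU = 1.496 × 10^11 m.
rₚ = 0.6501 AU = 9.7255 × 10^10 m
rₐ = 8.804 AU = 1.31708 × 10^12 m
rₚvₚ = rₐvₐ  ⇒  vₚ/vₐ = rₐ/rₚ
vₚ/vₐ = (1.31708 × 10^12) / (9.7255 × 10^10) = 13.5425

Final answer: vₚ/vₐ = 13.54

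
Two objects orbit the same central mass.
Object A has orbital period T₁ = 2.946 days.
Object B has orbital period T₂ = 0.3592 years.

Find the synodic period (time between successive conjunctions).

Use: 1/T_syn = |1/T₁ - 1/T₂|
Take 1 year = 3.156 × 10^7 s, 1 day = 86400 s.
T₁ = 2.946 days = 254534 s
T₂ = 0.3592 years = 1.13364 × 10^7 s
1/T₁ = 3.92874 × 10^-6 s⁻¹
1/T₂ = 8.82118 × 10^-8 s⁻¹
|1/T₁ − 1/T₂| = 3.84053 × 10^-6 s⁻¹
T_syn = 1 / |1/T₁ − 1/T₂| = 260381 s ≈ 3.014 days

Final answer: T_syn = 3.014 days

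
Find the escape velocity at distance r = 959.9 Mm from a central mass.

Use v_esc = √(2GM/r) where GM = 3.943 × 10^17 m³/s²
r = 959.9 Mm = 9.599 × 10^8 m
GM = 3.943 × 10^17 m³/s²
2GM/r = 2 × (3.943 × 10^17) / (9.599 × 10^8) = 8.21544 × 10^8 m²/s²
v_esc = √(2GM/r) = 28662.6 m/s ≈ 28.66 km/s

Final answer: 28.66 km/s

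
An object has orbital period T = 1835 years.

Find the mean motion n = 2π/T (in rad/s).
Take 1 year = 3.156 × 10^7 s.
T = 1835 years = 5.79126 × 10^10 s
n = 2π / (5.79126 × 10^10 s) = 1.08494 × 10^-10 rad/s ≈ 1.085 × 10^-10 rad/s

Final answer: n = 1.085 × 10^-10 rad/s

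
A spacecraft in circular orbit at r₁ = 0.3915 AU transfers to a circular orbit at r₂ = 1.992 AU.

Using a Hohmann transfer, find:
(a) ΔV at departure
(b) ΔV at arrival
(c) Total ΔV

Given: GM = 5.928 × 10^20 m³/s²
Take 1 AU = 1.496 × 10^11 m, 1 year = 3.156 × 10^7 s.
r₁ = 0.3915 AU = 5.85684 × 10^10 m
r₂ = 1.992 AU = 2.98003 × 10^11 m
GM = 5.928 × 10^20 m³/s²
Transfer ellipse: a_t = (r₁ + r₂)/2 = 1.78286 × 10^11 m
Circular speed at r₁: v₁ = √(GM/r₁) = 100606 m/s
Transfer speed at r₁ (periapsis): v₁ₜ = √(GM(2/r₁ − 1/a_t)) = 130069 m/s
(a) ΔV₁ = v₁ₜ − v₁ = 29463.5 m/s ≈ 6.216 AU/year
Circular speed at r₂: v₂ = √(GM/r₂) = 44600.9 m/s
Transfer speed at r₂ (apoapsis): v₂ₜ = √(GM(2/r₂ − 1/a_t)) = 25563.3 m/s
(b) ΔV₂ = v₂ − v₂ₜ = 19037.6 m/s ≈ 4.016 AU/year
(c) ΔV_total = ΔV₁ + ΔV₂ = 48501.1 m/s ≈ 10.23 AU/year

Final answer:
(a) ΔV₁ = 6.216 AU/year
(b) ΔV₂ = 4.016 AU/year
(c) ΔV_total = 10.23 AU/year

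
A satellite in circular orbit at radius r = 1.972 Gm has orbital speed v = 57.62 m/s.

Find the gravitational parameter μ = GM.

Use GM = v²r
r = 1.972 Gm = 1.972 × 10^9 m
v = 57.62 m/s
v² = 3320.06 m²/s²
GM = v²r = 3320.06 × 1.972 × 10^9 = 6.54717 × 10^12 m³/s²
GM ≈ 6.547 × 10^12 m³/s²

Final answer: GM = 6.547 × 10^12 m³/s²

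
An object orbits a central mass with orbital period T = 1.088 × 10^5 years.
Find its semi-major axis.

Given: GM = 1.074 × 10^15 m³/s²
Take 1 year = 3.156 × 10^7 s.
T = 1.088 × 10^5 years = 3.43373 × 10^12 s
GM = 1.074 × 10^15 m³/s²
Kepler's third law: a³ = GM T² / (4π²)
T² = 1.17905 × 10^25 s²
a³ = (1.074 × 10^15) × (1.17905 × 10^25) / (4π²) = 3.20757 × 10^38 m³
a = (a³)^(1/3) = 6.84529 × 10^12 m ≈ 6.845 × 10^12 m

Final answer: 6.845 × 10^12 m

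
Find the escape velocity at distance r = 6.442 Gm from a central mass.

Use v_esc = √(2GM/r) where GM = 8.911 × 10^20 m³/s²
r = 6.442 Gm = 6.442 × 10^9 m
GM = 8.911 × 10^20 m³/s²
2GM/r = 2 × (8.911 × 10^20) / (6.442 × 10^9) = 2.76653 × 10^11 m²/s²
v_esc = √(2GM/r) = 525978 m/s ≈ 526 km/s

Final answer: 526 km/s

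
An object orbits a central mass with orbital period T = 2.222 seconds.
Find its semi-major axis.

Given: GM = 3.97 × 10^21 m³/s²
T = 2.222 seconds
GM = 3.97 × 10^21 m³/s²
Kepler's third law: a³ = GM T² / (4π²)
T² = 4.93728 s²
a³ = (3.97 × 10^21) × 4.93728 / (4π²) = 4.965 × 10^20 m³
a = (a³)^(1/3) = 7.91844 × 10^6 m ≈ 7.918 × 10^6 m

Final answer: 7.918 × 10^6 m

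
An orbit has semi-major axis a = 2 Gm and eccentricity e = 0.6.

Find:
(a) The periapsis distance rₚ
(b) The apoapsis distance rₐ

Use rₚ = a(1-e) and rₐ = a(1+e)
a = 2 Gm = 2 × 10^9 m
e = 0.6:  1 − e = 0.4,  1 + e = 1.6
(a) rₚ = a(1 − e) = 2 × 10^9 m × 0.4 = 8 × 10^8 m ≈ 800 Mm
(b) rₐ = a(1 + e) = 2 × 10^9 m × 1.6 = 3.2 × 10^9 m ≈ 3.2 Gm

Final answer:
(a) rₚ = 800 Mm
(b) rₐ = 3.2 Gm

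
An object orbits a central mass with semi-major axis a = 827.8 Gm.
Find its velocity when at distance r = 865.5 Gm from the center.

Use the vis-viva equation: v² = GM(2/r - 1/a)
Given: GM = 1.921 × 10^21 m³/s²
a = 827.8 Gm = 8.278 × 10^11 m
r = 865.5 Gm = 8.655 × 10^11 m
GM = 1.921 × 10^21 m³/s²
2/r − 1/a = 2.3108 × 10^-12 − 1.20802 × 10^-12 = 1.10278 × 10^-12 m⁻¹
v² = GM (2/r − 1/a) = 2.11844 × 10^9 m²/s²
v = 46026.6 m/s ≈ 46.03 km/s

Final answer: 46.03 km/s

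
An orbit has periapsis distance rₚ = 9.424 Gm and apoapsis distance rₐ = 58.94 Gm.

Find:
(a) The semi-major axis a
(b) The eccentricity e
rₚ = 9.424 Gm = 9.424 × 10^9 m
rₐ = 58.94 Gm = 5.894 × 10^10 m
(a) a = (rₚ + rₐ)/2 = 3.4182 × 10^10 m ≈ 34.18 Gm
(b) e = (rₐ − rₚ)/(rₐ + rₚ) = (4.9516 × 10^10) / (6.8364 × 10^10) = 0.724299

Final answer:
(a) a = 34.18 Gm
(b) e = 0.7243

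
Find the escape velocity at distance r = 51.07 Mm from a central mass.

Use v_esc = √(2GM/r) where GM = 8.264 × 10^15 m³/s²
r = 51.07 Mm = 5.107 × 10^7 m
GM = 8.264 × 10^15 m³/s²
2GM/r = 2 × (8.264 × 10^15) / (5.107 × 10^7) = 3.23634 × 10^8 m²/s²
v_esc = √(2GM/r) = 17989.8 m/s ≈ 17.99 km/s

Final answer: 17.99 km/s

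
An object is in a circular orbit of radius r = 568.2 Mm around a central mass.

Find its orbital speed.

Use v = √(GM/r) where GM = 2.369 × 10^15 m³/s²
r = 568.2 Mm = 5.682 × 10^8 m
GM = 2.369 × 10^15 m³/s²
GM/r = (2.369 × 10^15) / (5.682 × 10^8) = 4.16931 × 10^6 m²/s²
v = √(GM/r) = 2041.89 m/s ≈ 2.042 km/s

Final answer: 2.042 km/s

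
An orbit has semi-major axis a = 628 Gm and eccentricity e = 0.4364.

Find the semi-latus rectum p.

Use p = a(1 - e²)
a = 628 Gm = 6.28 × 10^11 m
e = 0.4364,  e² = 0.190445,  1 − e² = 0.809555
p = a(1 − e²) = 6.28 × 10^11 m × 0.809555 = 5.08401 × 10^11 m ≈ 508.4 Gm

Final answer: p = 508.4 Gm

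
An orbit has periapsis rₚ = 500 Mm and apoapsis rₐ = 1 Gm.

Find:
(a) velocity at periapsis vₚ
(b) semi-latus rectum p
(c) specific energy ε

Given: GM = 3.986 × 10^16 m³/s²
rₚ = 500 Mm = 5 × 10^8 m
rₐ = 1 Gm = 1 × 10^9 m
GM = 3.986 × 10^16 m³/s²
a = (rₚ + rₐ)/2 = 7.5 × 10^8 m
e = (rₐ − rₚ)/(rₐ + rₚ) = (5 × 10^8) / (1.5 × 10^9) = 0.333333
(a) vₚ² = GM (2/rₚ − 1/a) = 3.986 × 10^16 × (4 × 10^-9 − 1.33333 × 10^-9) = 1.06293 × 10^8 m²/s²;  vₚ = 10309.9 m/s ≈ 10.31 km/s
(b) 1 − e² = 0.888889;  p = a(1 − e²) = 7.5 × 10^8 × 0.888889 = 6.66667 × 10^8 m ≈ 666.7 Mm
(c) 2a = 1.5 × 10^9 m;  ε = −GM/(2a) = -2.65733 × 10^7 J/kg ≈ -26.57 MJ/kg

Final answer:
(a) velocity at periapsis vₚ = 10.31 km/s
(b) semi-latus rectum p = 666.7 Mm
(c) specific energy ε = -26.57 MJ/kg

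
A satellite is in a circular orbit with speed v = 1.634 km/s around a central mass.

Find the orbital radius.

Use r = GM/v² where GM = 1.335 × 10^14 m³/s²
v = 1.634 km/s = 1634 m/s
GM = 1.335 × 10^14 m³/s²
v² = 2.66996 × 10^6 m²/s²
r = GM/v² = (1.335 × 10^14) / (2.66996 × 10^6) = 5.00008 × 10^7 m ≈ 50 Mm

Final answer: 50 Mm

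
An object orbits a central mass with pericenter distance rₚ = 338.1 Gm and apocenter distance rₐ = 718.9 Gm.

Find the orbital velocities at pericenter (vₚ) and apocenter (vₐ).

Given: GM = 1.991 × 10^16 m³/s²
rₚ = 338.1 Gm = 3.381 × 10^11 m
rₐ = 718.9 Gm = 7.189 × 10^11 m
GM = 1.991 × 10^16 m³/s²
a = (rₚ + rₐ)/2 = 5.285 × 10^11 m
Vis-viva: v² = GM (2/r − 1/a)
vₚ² = 1.991 × 10^16 × (5.91541 × 10^-12 − 1.89215 × 10^-12) = 80103.1 m²/s²
vₚ = 283.025 m/s ≈ 283 m/s
vₐ² = 1.991 × 10^16 × (2.78203 × 10^-12 − 1.89215 × 10^-12) = 17717.5 m²/s²
vₐ = 133.107 m/s ≈ 133.1 m/s

Final answer: vₚ = 283 m/s, vₐ = 133.1 m/s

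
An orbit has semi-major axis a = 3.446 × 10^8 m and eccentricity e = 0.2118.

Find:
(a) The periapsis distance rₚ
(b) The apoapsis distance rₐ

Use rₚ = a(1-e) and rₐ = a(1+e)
a = 3.446 × 10^8 m
e = 0.2118:  1 − e = 0.7882,  1 + e = 1.2118
(a) rₚ = a(1 − e) = 3.446 × 10^8 m × 0.7882 = 2.71614 × 10^8 m ≈ 2.716 × 10^8 m
(b) rₐ = a(1 + e) = 3.446 × 10^8 m × 1.2118 = 4.17586 × 10^8 m ≈ 4.176 × 10^8 m

Final answer:
(a) rₚ = 2.716 × 10^8 m
(b) rₐ = 4.176 × 10^8 m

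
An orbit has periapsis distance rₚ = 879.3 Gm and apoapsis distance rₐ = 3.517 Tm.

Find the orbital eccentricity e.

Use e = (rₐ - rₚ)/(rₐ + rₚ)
rₚ = 879.3 Gm = 8.793 × 10^11 m
rₐ = 3.517 Tm = 3.517 × 10^12 m
rₐ − rₚ = 2.6377 × 10^12 m
rₐ + rₚ = 4.3963 × 10^12 m
e = (rₐ − rₚ)/(rₐ + rₚ) = 0.599982

Final answer: e = 0.6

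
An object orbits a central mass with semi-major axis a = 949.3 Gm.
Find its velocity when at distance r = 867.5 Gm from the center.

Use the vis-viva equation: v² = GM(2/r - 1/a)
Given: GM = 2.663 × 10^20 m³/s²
a = 949.3 Gm = 9.493 × 10^11 m
r = 867.5 Gm = 8.675 × 10^11 m
GM = 2.663 × 10^20 m³/s²
2/r − 1/a = 2.30548 × 10^-12 − 1.05341 × 10^-12 = 1.25207 × 10^-12 m⁻¹
v² = GM (2/r − 1/a) = 3.33426 × 10^8 m²/s²
v = 18259.9 m/s ≈ 18.26 km/s

Final answer: 18.26 km/s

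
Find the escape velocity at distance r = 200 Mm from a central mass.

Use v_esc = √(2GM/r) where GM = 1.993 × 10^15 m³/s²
r = 200 Mm = 2 × 10^8 m
GM = 1.993 × 10^15 m³/s²
2GM/r = 2 × (1.993 × 10^15) / (2 × 10^8) = 1.993 × 10^7 m²/s²
v_esc = √(2GM/r) = 4464.3 m/s ≈ 4.464 km/s

Final answer: 4.464 km/s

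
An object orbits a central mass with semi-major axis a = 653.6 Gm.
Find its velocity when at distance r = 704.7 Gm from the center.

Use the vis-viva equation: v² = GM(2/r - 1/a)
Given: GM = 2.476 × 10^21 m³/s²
a = 653.6 Gm = 6.536 × 10^11 m
r = 704.7 Gm = 7.047 × 10^11 m
GM = 2.476 × 10^21 m³/s²
2/r − 1/a = 2.83809 × 10^-12 − 1.52999 × 10^-12 = 1.3081 × 10^-12 m⁻¹
v² = GM (2/r − 1/a) = 3.23885 × 10^9 m²/s²
v = 56910.9 m/s ≈ 56.91 km/s

Final answer: 56.91 km/s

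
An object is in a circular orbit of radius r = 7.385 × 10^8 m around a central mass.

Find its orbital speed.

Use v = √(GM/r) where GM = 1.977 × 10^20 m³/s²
r = 7.385 × 10^8 m
GM = 1.977 × 10^20 m³/s²
GM/r = (1.977 × 10^20) / (7.385 × 10^8) = 2.67705 × 10^11 m²/s²
v = √(GM/r) = 517402 m/s ≈ 517.4 km/s

Final answer: 517.4 km/s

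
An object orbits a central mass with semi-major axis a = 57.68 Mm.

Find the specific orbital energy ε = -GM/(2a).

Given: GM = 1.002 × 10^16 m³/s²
a = 57.68 Mm = 5.768 × 10^7 m
GM = 1.002 × 10^16 m³/s²
2a = 1.1536 × 10^8 m
ε = −GM/(2a) = -8.68585 × 10^7 J/kg ≈ -86.86 MJ/kg

Final answer: -86.86 MJ/kg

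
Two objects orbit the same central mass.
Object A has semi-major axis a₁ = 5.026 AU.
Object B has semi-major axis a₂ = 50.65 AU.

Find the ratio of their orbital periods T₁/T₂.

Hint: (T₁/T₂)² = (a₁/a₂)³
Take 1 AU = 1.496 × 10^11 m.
a₁ = 5.026 AU = 7.5189 × 10^11 m
a₂ = 50.65 AU = 7.57724 × 10^12 m
a₁/a₂ = 0.09923
T₁/T₂ = (a₁/a₂)^(3/2) = (0.09923)^1.5 = 0.0312582

Final answer: T₁/T₂ = 0.03126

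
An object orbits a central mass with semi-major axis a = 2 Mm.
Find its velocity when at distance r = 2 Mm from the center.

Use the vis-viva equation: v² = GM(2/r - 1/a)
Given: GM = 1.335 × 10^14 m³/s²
a = 2 Mm = 2 × 10^6 m
r = 2 Mm = 2 × 10^6 m
GM = 1.335 × 10^14 m³/s²
2/r − 1/a = 1 × 10^-6 − 5 × 10^-7 = 5 × 10^-7 m⁻¹
v² = GM (2/r − 1/a) = 6.675 × 10^7 m²/s²
v = 8170.07 m/s ≈ 8.17 km/s

Final answer: 8.17 km/s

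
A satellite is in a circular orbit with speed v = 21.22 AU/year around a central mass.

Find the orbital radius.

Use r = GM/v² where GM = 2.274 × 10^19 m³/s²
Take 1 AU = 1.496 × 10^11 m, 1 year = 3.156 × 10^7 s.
v = 21.22 AU/year = 100587 m/s
GM = 2.274 × 10^19 m³/s²
v² = 1.01177 × 10^10 m²/s²
r = GM/v² = (2.274 × 10^19) / (1.01177 × 10^10) = 2.24756 × 10^9 m ≈ 0.01502 AU

Final answer: 0.01502 AU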